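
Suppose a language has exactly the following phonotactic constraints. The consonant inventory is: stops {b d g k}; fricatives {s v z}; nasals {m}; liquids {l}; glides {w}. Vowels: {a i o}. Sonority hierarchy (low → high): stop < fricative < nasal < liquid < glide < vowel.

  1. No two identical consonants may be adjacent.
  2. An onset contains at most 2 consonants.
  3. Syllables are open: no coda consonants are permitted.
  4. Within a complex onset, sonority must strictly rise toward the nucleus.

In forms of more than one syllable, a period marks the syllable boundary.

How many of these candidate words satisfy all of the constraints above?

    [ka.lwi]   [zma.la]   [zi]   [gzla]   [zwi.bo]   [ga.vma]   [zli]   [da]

7

[ka.lwi] — σ1 onset /k/, coda /∅/ ok; σ2 onset /lw/ (4→5 rises), coda /∅/ ok → permitted
[zma.la] — σ1 onset /zm/ (2→3 rises), coda /∅/ ok; σ2 onset /l/, coda /∅/ ok → permitted
[zi] — σ1 onset /z/, coda /∅/ ok → permitted
[gzla] — violates constraint 2: syllable 1 onset /gzl/ has 3 consonants (> 2) → not permitted
[zwi.bo] — σ1 onset /zw/ (2→5 rises), coda /∅/ ok; σ2 onset /b/, coda /∅/ ok → permitted
[ga.vma] — σ1 onset /g/, coda /∅/ ok; σ2 onset /vm/ (2→3 rises), coda /∅/ ok → permitted
[zli] — σ1 onset /zl/ (2→4 rises), coda /∅/ ok → permitted
[da] — σ1 onset /d/, coda /∅/ ok → permitted
Permitted: [ka.lwi], [zma.la], [zi], [zwi.bo], [ga.vma], [zli], [da] → 7.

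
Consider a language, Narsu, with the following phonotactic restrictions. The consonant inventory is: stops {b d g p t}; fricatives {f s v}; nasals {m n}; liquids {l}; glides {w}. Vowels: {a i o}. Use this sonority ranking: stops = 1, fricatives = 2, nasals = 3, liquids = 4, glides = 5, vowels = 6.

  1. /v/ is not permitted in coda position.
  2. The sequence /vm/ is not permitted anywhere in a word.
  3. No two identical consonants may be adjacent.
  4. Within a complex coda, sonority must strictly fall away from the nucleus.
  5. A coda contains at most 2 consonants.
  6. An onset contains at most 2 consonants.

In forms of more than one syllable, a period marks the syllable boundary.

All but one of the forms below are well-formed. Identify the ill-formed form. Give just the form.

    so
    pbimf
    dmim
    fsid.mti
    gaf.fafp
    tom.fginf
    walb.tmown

gaf.fafp

so — σ1 onset /s/, coda /∅/ ok → well-formed
pbimf — σ1 onset /pb/ (2C), coda /mf/ (3→2 falls) ok → well-formed
dmim — σ1 onset /dm/ (2C), coda /m/ ok → well-formed
fsid.mti — σ1 onset /fs/ (2C), coda /d/ ok; σ2 onset /mt/ (2C), coda /∅/ ok → well-formed
gaf.fafp — violates constraint 3: adjacent identical consonants /ff/ → ill-formed
tom.fginf — σ1 onset /t/, coda /m/ ok; σ2 onset /fg/ (2C), coda /nf/ (3→2 falls) ok → well-formed
walb.tmown — σ1 onset /w/, coda /lb/ (4→1 falls) ok; σ2 onset /tm/ (2C), coda /wn/ (5→3 falls) ok → well-formed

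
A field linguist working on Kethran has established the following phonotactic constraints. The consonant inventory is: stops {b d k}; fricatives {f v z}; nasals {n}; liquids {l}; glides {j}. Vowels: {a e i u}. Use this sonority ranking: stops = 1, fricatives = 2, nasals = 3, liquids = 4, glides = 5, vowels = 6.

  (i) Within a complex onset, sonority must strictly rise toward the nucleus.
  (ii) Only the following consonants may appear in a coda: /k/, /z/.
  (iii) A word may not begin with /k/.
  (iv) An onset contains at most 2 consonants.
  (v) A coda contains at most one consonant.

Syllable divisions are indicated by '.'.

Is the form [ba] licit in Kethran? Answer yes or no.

yes

[ba] — σ1 onset /b/, coda /∅/ ok → licit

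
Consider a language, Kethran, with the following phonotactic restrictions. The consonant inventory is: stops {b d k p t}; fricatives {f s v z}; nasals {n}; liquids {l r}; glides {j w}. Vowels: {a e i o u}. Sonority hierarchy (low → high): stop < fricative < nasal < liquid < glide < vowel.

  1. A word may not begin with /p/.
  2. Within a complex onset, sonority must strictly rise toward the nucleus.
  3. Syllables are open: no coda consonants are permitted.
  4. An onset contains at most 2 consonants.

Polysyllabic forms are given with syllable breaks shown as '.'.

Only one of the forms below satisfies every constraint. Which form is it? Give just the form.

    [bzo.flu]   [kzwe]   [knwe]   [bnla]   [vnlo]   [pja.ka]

[bzo.flu] — σ1 onset /bz/ (1→2 rises), coda /∅/ ok; σ2 onset /fl/ (2→4 rises), coda /∅/ ok → well-formed
[kzwe] — violates constraint 4: syllable 1 onset /kzw/ has 3 consonants (> 2) → ill-formed
[knwe] — violates constraint 4: syllable 1 onset /knw/ has 3 consonants (> 2) → ill-formed
[bnla] — violates constraint 4: syllable 1 onset /bnl/ has 3 consonants (> 2) → ill-formed
[vnlo] — violates constraint 4: syllable 1 onset /vnl/ has 3 consonants (> 2) → ill-formed
[pja.ka] — violates constraint 1: word begins with /p/ → ill-formed

[bzo.flu]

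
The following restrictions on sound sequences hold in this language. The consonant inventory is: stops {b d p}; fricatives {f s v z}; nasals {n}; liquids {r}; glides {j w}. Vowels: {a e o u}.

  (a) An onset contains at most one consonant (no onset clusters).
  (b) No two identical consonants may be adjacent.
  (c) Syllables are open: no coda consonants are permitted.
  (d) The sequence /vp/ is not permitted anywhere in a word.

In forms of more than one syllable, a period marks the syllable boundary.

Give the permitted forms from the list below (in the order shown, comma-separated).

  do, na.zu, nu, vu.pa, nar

do — σ1 onset /d/, coda /∅/ ok → permitted
na.zu — σ1 onset /n/, coda /∅/ ok; σ2 onset /z/, coda /∅/ ok → permitted
nu — σ1 onset /n/, coda /∅/ ok → permitted
vu.pa — σ1 onset /v/, coda /∅/ ok; σ2 onset /p/, coda /∅/ ok → permitted
nar — violates constraint (c): syllable 1 coda /r/ has 1 consonant (> 0) → not permitted

do, na.zu, nu, vu.pa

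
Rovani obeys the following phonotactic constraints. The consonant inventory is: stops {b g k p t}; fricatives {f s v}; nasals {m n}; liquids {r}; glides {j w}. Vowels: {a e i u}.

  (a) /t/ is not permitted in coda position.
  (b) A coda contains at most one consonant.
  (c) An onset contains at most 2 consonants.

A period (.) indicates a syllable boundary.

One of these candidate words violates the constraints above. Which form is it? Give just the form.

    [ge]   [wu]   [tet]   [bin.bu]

[ge] — σ1 onset /g/, coda /∅/ ok → permitted
[wu] — σ1 onset /w/, coda /∅/ ok → permitted
[tet] — violates constraint (a): syllable 1 coda contains /t/ → not permitted
[bin.bu] — σ1 onset /b/, coda /n/ ok; σ2 onset /b/, coda /∅/ ok → permitted

[tet]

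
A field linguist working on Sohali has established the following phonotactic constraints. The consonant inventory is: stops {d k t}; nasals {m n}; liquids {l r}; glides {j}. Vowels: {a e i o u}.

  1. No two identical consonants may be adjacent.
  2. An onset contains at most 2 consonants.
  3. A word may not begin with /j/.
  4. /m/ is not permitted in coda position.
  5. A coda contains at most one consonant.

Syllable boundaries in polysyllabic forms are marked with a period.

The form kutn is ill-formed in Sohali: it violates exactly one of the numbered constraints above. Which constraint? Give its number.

5

kutn: syllable 1 coda /tn/ has 2 consonants (> 1).
This is a violation of constraint 5: "A coda contains at most one consonant."
The remaining constraints (1, 2, 3, 4) are satisfied.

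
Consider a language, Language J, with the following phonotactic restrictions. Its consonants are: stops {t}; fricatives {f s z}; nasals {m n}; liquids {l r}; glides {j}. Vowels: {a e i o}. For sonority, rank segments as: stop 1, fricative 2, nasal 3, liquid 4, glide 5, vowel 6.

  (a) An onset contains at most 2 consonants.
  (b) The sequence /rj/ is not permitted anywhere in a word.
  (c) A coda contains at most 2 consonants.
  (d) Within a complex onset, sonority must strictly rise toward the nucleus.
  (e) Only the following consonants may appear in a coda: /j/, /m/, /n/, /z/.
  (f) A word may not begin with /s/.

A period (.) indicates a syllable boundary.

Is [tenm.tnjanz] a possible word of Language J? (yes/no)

no

[tenm.tnjanz] — violates constraint (a): syllable 2 onset /tnj/ has 3 consonants (> 2) → illicit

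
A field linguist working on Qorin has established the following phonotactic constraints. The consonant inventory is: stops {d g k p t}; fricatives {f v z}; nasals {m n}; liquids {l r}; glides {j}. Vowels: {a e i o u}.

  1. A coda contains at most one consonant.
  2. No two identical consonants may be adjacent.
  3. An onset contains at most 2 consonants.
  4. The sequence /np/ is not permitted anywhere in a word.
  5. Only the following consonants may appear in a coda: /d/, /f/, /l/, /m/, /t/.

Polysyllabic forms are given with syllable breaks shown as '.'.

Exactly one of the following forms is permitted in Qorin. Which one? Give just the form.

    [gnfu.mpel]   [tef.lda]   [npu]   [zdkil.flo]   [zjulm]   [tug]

[tef.lda]

[gnfu.mpel] — violates constraint 3: syllable 1 onset /gnf/ has 3 consonants (> 2) → not permitted
[tef.lda] — σ1 onset /t/, coda /f/ ok; σ2 onset /ld/ (2C), coda /∅/ ok → permitted
[npu] — violates constraint 4: contains banned sequence /np/ → not permitted
[zdkil.flo] — violates constraint 3: syllable 1 onset /zdk/ has 3 consonants (> 2) → not permitted
[zjulm] — violates constraint 1: syllable 1 coda /lm/ has 2 consonants (> 1) → not permitted
[tug] — violates constraint 5: syllable 1 coda contains /g/, which is not a licensed coda consonant → not permitted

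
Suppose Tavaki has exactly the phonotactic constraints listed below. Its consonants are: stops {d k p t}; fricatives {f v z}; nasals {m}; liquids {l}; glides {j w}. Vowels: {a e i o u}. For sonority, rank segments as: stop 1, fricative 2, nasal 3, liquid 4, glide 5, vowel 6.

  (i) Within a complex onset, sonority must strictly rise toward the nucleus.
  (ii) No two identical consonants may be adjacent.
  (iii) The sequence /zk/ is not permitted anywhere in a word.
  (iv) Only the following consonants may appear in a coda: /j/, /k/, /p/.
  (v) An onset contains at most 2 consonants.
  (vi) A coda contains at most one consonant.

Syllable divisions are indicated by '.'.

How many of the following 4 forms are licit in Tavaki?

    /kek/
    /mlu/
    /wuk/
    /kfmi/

3

/kek/ — σ1 onset /k/, coda /k/ ok → licit
/mlu/ — σ1 onset /ml/ (3→4 rises), coda /∅/ ok → licit
/wuk/ — σ1 onset /w/, coda /k/ ok → licit
/kfmi/ — violates constraint (v): syllable 1 onset /kfm/ has 3 consonants (> 2) → illicit
Licit: /kek/, /mlu/, /wuk/ → 3.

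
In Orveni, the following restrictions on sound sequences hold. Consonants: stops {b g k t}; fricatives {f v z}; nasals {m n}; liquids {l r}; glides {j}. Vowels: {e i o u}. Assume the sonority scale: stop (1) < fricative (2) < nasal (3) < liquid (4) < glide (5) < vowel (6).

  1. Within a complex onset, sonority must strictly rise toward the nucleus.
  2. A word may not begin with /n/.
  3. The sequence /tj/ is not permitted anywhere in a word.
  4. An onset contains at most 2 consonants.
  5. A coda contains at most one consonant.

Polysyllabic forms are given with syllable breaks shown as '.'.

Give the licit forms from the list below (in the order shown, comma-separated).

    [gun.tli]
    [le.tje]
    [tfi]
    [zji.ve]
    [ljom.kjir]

[gun.tli] — σ1 onset /g/, coda /n/ ok; σ2 onset /tl/ (1→4 rises), coda /∅/ ok → licit
[le.tje] — violates constraint 3: contains banned sequence /tj/ → illicit
[tfi] — σ1 onset /tf/ (1→2 rises), coda /∅/ ok → licit
[zji.ve] — σ1 onset /zj/ (2→5 rises), coda /∅/ ok; σ2 onset /v/, coda /∅/ ok → licit
[ljom.kjir] — σ1 onset /lj/ (4→5 rises), coda /m/ ok; σ2 onset /kj/ (1→5 rises), coda /r/ ok → licit

[gun.tli], [tfi], [zji.ve], [ljom.kjir]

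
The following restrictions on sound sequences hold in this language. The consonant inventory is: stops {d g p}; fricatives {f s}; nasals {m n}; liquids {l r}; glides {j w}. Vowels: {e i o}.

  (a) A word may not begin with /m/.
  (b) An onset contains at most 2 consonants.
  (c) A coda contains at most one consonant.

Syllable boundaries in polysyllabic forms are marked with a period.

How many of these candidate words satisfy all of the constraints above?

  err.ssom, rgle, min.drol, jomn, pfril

err.ssom — violates constraint (c): syllable 1 coda /rr/ has 2 consonants (> 1) → phonotactically illegal
rgle — violates constraint (b): syllable 1 onset /rgl/ has 3 consonants (> 2) → phonotactically illegal
min.drol — violates constraint (a): word begins with /m/ → phonotactically illegal
jomn — violates constraint (c): syllable 1 coda /mn/ has 2 consonants (> 1) → phonotactically illegal
pfril — violates constraint (b): syllable 1 onset /pfr/ has 3 consonants (> 2) → phonotactically illegal
No form is phonotactically legal → 0.

0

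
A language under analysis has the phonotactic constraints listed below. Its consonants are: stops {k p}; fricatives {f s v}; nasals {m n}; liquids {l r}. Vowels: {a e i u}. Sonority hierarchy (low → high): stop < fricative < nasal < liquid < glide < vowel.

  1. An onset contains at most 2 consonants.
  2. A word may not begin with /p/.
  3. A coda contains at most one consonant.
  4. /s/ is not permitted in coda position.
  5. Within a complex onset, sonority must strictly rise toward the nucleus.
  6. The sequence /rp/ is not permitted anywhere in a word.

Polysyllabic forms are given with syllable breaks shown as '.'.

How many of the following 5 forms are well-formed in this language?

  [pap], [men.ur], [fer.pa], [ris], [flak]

2

[pap] — violates constraint 2: word begins with /p/ → ill-formed
[men.ur] — σ1 onset /m/, coda /n/ ok; σ2 onset /∅/, coda /r/ ok → well-formed
[fer.pa] — violates constraint 6: contains banned sequence /rp/ → ill-formed
[ris] — violates constraint 4: syllable 1 coda contains /s/ → ill-formed
[flak] — σ1 onset /fl/ (2→4 rises), coda /k/ ok → well-formed
Well-formed: [men.ur], [flak] → 2.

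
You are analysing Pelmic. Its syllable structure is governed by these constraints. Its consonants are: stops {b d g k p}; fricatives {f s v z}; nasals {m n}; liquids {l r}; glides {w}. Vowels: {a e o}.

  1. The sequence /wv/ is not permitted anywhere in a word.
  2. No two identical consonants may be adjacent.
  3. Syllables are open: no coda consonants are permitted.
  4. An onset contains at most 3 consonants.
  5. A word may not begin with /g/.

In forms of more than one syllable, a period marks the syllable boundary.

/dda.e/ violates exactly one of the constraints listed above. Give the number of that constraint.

/dda.e/: adjacent identical consonants /dd/.
This is a violation of constraint 2: "No two identical consonants may be adjacent."
The remaining constraints (1, 3, 4, 5) are satisfied.

2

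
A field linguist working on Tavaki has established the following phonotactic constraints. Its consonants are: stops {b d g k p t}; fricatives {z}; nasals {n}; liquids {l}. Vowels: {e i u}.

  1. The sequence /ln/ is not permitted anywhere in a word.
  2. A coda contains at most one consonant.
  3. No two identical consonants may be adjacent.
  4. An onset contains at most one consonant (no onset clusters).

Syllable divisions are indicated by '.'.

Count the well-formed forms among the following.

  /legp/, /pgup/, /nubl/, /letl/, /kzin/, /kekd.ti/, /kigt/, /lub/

/legp/ — violates constraint 2: syllable 1 coda /gp/ has 2 consonants (> 1) → ill-formed
/pgup/ — violates constraint 4: syllable 1 onset /pg/ has 2 consonants (> 1) → ill-formed
/nubl/ — violates constraint 2: syllable 1 coda /bl/ has 2 consonants (> 1) → ill-formed
/letl/ — violates constraint 2: syllable 1 coda /tl/ has 2 consonants (> 1) → ill-formed
/kzin/ — violates constraint 4: syllable 1 onset /kz/ has 2 consonants (> 1) → ill-formed
/kekd.ti/ — violates constraint 2: syllable 1 coda /kd/ has 2 consonants (> 1) → ill-formed
/kigt/ — violates constraint 2: syllable 1 coda /gt/ has 2 consonants (> 1) → ill-formed
/lub/ — σ1 onset /l/, coda /b/ ok → well-formed
Well-formed: /lub/ → 1.

1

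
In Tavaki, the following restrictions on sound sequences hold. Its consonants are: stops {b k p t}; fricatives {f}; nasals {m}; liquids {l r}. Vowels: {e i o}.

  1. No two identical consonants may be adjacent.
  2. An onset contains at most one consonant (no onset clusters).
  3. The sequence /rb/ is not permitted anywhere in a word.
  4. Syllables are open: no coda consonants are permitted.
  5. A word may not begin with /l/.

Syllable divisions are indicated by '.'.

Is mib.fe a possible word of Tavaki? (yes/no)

no

mib.fe — violates constraint 4: syllable 1 coda /b/ has 1 consonant (> 0) → phonotactically illegal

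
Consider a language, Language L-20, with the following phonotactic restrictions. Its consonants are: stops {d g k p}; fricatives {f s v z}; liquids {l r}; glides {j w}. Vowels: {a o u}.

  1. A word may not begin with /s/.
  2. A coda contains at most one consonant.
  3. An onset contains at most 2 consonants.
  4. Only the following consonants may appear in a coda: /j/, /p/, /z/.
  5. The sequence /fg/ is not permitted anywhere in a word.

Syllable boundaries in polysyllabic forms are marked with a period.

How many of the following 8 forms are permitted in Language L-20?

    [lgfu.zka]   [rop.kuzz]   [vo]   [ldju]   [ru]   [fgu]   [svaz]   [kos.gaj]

2

[lgfu.zka] — violates constraint 3: syllable 1 onset /lgf/ has 3 consonants (> 2) → not permitted
[rop.kuzz] — violates constraint 2: syllable 2 coda /zz/ has 2 consonants (> 1) → not permitted
[vo] — σ1 onset /v/, coda /∅/ ok → permitted
[ldju] — violates constraint 3: syllable 1 onset /ldj/ has 3 consonants (> 2) → not permitted
[ru] — σ1 onset /r/, coda /∅/ ok → permitted
[fgu] — violates constraint 5: contains banned sequence /fg/ → not permitted
[svaz] — violates constraint 1: word begins with /s/ → not permitted
[kos.gaj] — violates constraint 4: syllable 1 coda contains /s/, which is not a licensed coda consonant → not permitted
Permitted: [vo], [ru] → 2.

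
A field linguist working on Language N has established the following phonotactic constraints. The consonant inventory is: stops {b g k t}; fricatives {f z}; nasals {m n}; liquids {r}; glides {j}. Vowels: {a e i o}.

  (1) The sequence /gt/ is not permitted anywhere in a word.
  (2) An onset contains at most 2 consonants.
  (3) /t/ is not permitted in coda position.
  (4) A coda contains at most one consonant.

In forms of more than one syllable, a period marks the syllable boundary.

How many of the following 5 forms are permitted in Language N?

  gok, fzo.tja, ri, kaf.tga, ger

5

gok — σ1 onset /g/, coda /k/ ok → permitted
fzo.tja — σ1 onset /fz/ (2C), coda /∅/ ok; σ2 onset /tj/ (2C), coda /∅/ ok → permitted
ri — σ1 onset /r/, coda /∅/ ok → permitted
kaf.tga — σ1 onset /k/, coda /f/ ok; σ2 onset /tg/ (2C), coda /∅/ ok → permitted
ger — σ1 onset /g/, coda /r/ ok → permitted
Permitted: gok, fzo.tja, ri, kaf.tga, ger → 5.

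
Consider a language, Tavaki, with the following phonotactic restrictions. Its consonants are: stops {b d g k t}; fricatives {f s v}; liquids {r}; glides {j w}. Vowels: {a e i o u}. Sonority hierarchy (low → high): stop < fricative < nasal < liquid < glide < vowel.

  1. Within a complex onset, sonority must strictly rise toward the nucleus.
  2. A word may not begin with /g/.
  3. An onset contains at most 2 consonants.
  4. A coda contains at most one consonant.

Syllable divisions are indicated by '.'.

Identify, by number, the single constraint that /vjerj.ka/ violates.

/vjerj.ka/: syllable 1 coda /rj/ has 2 consonants (> 1).
This is a violation of constraint 4: "A coda contains at most one consonant."
The remaining constraints (1, 2, 3) are satisfied.

4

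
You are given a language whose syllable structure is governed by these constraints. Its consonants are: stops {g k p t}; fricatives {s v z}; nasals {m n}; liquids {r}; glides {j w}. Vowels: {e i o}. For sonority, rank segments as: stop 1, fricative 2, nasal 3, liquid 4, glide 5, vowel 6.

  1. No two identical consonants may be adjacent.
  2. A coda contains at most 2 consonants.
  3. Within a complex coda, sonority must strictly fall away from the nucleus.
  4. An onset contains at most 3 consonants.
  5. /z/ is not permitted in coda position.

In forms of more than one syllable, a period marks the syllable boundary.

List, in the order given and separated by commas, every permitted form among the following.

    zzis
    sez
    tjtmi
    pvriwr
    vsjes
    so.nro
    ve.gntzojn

pvriwr, vsjes, so.nro

zzis — violates constraint 1: adjacent identical consonants /zz/ → not permitted
sez — violates constraint 5: syllable 1 coda contains /z/ → not permitted
tjtmi — violates constraint 4: syllable 1 onset /tjtm/ has 4 consonants (> 3) → not permitted
pvriwr — σ1 onset /pvr/ (3C), coda /wr/ (5→4 falls) ok → permitted
vsjes — σ1 onset /vsj/ (3C), coda /s/ ok → permitted
so.nro — σ1 onset /s/, coda /∅/ ok; σ2 onset /nr/ (2C), coda /∅/ ok → permitted
ve.gntzojn — violates constraint 4: syllable 2 onset /gntz/ has 4 consonants (> 3) → not permitted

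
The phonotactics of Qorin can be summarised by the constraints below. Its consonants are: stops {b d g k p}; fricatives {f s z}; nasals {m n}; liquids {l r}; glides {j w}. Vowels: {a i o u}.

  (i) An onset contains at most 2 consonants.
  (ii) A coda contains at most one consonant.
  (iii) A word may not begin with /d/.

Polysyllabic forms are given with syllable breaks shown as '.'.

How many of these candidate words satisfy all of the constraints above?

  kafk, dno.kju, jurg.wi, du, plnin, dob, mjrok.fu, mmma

kafk — violates constraint (ii): syllable 1 coda /fk/ has 2 consonants (> 1) → not permitted
dno.kju — violates constraint (iii): word begins with /d/ → not permitted
jurg.wi — violates constraint (ii): syllable 1 coda /rg/ has 2 consonants (> 1) → not permitted
du — violates constraint (iii): word begins with /d/ → not permitted
plnin — violates constraint (i): syllable 1 onset /pln/ has 3 consonants (> 2) → not permitted
dob — violates constraint (iii): word begins with /d/ → not permitted
mjrok.fu — violates constraint (i): syllable 1 onset /mjr/ has 3 consonants (> 2) → not permitted
mmma — violates constraint (i): syllable 1 onset /mmm/ has 3 consonants (> 2) → not permitted
No form is permitted → 0.

0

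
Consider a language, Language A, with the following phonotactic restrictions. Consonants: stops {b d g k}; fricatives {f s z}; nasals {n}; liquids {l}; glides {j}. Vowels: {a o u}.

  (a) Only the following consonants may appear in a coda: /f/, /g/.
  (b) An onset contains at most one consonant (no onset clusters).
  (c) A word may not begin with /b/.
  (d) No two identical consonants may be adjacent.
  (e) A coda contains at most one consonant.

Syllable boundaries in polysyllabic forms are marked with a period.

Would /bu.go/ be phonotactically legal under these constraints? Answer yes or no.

no

/bu.go/ — violates constraint (c): word begins with /b/ → phonotactically illegal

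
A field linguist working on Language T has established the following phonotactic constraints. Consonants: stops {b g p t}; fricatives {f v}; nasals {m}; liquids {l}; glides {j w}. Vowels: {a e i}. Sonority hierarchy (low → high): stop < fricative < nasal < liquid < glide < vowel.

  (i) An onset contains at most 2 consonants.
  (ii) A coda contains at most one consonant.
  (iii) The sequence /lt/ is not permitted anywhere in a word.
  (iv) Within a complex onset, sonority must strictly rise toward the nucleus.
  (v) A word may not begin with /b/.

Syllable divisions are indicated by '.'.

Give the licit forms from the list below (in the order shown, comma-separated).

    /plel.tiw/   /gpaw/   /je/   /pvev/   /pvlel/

/je/, /pvev/

/plel.tiw/ — violates constraint (iii): contains banned sequence /lt/ → illicit
/gpaw/ — violates constraint (iv): syllable 1 onset /gp/: /g/ (stop, 1) → /p/ (stop, 1) does not rise → illicit
/je/ — σ1 onset /j/, coda /∅/ ok → licit
/pvev/ — σ1 onset /pv/ (1→2 rises), coda /v/ ok → licit
/pvlel/ — violates constraint (i): syllable 1 onset /pvl/ has 3 consonants (> 2) → illicit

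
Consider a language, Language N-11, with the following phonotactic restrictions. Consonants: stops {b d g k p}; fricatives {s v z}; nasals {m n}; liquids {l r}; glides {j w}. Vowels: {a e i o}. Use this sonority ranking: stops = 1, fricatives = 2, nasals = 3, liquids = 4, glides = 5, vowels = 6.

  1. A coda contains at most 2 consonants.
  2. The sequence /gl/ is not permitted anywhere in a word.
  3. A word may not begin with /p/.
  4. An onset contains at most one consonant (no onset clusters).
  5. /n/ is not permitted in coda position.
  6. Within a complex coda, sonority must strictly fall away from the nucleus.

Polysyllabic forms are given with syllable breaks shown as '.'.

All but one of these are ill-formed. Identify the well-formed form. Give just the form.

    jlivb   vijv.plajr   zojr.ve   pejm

jlivb — violates constraint 4: syllable 1 onset /jl/ has 2 consonants (> 1) → ill-formed
vijv.plajr — violates constraint 4: syllable 2 onset /pl/ has 2 consonants (> 1) → ill-formed
zojr.ve — σ1 onset /z/, coda /jr/ (5→4 falls) ok; σ2 onset /v/, coda /∅/ ok → well-formed
pejm — violates constraint 3: word begins with /p/ → ill-formed

zojr.ve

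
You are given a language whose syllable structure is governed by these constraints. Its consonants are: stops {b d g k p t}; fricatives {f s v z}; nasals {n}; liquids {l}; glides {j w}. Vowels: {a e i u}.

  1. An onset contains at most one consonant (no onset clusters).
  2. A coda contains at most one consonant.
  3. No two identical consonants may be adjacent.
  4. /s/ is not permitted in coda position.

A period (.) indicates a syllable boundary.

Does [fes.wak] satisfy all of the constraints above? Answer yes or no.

[fes.wak] — violates constraint 4: syllable 1 coda contains /s/ → illicit

no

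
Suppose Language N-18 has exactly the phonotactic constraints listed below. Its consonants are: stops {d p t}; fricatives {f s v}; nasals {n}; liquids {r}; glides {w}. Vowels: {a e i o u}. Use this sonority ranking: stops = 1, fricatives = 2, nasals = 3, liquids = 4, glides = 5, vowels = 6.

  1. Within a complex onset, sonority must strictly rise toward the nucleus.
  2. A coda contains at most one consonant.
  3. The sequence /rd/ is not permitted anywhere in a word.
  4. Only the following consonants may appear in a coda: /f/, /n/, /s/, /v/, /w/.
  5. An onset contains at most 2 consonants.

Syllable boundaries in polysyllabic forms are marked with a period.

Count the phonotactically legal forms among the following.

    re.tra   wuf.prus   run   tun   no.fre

re.tra — σ1 onset /r/, coda /∅/ ok; σ2 onset /tr/ (1→4 rises), coda /∅/ ok → phonotactically legal
wuf.prus — σ1 onset /w/, coda /f/ ok; σ2 onset /pr/ (1→4 rises), coda /s/ ok → phonotactically legal
run — σ1 onset /r/, coda /n/ ok → phonotactically legal
tun — σ1 onset /t/, coda /n/ ok → phonotactically legal
no.fre — σ1 onset /n/, coda /∅/ ok; σ2 onset /fr/ (2→4 rises), coda /∅/ ok → phonotactically legal
Phonotactically legal: re.tra, wuf.prus, run, tun, no.fre → 5.

5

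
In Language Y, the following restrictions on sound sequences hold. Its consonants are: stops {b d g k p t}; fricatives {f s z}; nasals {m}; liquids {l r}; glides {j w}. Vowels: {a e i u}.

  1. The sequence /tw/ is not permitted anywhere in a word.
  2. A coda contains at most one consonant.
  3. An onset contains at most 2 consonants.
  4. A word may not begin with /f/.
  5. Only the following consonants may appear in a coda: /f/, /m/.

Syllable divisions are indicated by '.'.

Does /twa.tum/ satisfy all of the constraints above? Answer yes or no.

no

/twa.tum/ — violates constraint 1: contains banned sequence /tw/ → ill-formed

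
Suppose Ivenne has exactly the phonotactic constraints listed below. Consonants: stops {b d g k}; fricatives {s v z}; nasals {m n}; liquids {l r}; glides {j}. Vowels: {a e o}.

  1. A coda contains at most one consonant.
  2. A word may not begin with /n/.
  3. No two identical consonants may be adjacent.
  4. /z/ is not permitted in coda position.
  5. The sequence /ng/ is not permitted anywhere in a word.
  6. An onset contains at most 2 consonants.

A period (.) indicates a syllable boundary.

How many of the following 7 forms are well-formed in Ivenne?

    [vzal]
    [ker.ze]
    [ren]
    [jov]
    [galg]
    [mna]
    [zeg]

[vzal] — σ1 onset /vz/ (2C), coda /l/ ok → well-formed
[ker.ze] — σ1 onset /k/, coda /r/ ok; σ2 onset /z/, coda /∅/ ok → well-formed
[ren] — σ1 onset /r/, coda /n/ ok → well-formed
[jov] — σ1 onset /j/, coda /v/ ok → well-formed
[galg] — violates constraint 1: syllable 1 coda /lg/ has 2 consonants (> 1) → ill-formed
[mna] — σ1 onset /mn/ (2C), coda /∅/ ok → well-formed
[zeg] — σ1 onset /z/, coda /g/ ok → well-formed
Well-formed: [vzal], [ker.ze], [ren], [jov], [mna], [zeg] → 6.

6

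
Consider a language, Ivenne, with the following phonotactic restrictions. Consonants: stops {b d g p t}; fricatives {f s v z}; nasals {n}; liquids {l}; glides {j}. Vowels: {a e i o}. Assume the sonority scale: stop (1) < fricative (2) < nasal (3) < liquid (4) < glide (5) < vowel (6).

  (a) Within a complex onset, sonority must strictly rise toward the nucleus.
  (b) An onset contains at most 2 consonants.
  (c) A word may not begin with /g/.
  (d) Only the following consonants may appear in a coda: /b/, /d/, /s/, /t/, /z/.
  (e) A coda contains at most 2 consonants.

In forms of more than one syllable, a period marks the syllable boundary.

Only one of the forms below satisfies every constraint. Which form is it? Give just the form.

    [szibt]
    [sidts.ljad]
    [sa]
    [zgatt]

[szibt] — violates constraint (a): syllable 1 onset /sz/: /s/ (fricative, 2) → /z/ (fricative, 2) does not rise → phonotactically illegal
[sidts.ljad] — violates constraint (e): syllable 1 coda /dts/ has 3 consonants (> 2) → phonotactically illegal
[sa] — σ1 onset /s/, coda /∅/ ok → phonotactically legal
[zgatt] — violates constraint (a): syllable 1 onset /zg/: /z/ (fricative, 2) → /g/ (stop, 1) does not rise → phonotactically illegal

[sa]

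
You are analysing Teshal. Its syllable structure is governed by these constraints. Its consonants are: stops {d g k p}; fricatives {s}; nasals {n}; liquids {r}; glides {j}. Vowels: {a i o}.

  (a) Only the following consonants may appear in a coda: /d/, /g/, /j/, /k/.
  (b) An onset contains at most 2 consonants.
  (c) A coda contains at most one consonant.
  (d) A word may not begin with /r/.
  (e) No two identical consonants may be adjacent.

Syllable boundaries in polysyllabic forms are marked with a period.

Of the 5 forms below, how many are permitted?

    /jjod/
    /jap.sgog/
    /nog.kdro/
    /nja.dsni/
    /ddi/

0

/jjod/ — violates constraint (e): adjacent identical consonants /jj/ → not permitted
/jap.sgog/ — violates constraint (a): syllable 1 coda contains /p/, which is not a licensed coda consonant → not permitted
/nog.kdro/ — violates constraint (b): syllable 2 onset /kdr/ has 3 consonants (> 2) → not permitted
/nja.dsni/ — violates constraint (b): syllable 2 onset /dsn/ has 3 consonants (> 2) → not permitted
/ddi/ — violates constraint (e): adjacent identical consonants /dd/ → not permitted
No form is permitted → 0.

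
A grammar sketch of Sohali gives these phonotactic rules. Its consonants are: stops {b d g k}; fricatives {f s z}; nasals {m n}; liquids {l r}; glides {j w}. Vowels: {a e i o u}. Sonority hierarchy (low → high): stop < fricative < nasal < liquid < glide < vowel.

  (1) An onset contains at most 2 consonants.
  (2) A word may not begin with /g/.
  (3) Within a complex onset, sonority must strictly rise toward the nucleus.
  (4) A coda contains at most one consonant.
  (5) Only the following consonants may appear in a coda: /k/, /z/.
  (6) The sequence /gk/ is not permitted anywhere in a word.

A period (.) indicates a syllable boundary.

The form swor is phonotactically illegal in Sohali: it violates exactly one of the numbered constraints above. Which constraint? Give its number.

5

swor: syllable 1 coda contains /r/, which is not a licensed coda consonant.
This is a violation of constraint 5: "Only the following consonants may appear in a coda: /k/, /z/."
The remaining constraints (1, 2, 3, 4, 6) are satisfied.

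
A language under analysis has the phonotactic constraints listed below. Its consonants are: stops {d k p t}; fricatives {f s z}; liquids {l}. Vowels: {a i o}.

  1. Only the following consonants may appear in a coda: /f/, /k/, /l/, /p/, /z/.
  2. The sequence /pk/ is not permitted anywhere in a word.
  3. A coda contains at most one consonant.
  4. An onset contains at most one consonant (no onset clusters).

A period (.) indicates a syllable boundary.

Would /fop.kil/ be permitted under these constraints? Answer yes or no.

no

/fop.kil/ — violates constraint 2: contains banned sequence /pk/ → not permitted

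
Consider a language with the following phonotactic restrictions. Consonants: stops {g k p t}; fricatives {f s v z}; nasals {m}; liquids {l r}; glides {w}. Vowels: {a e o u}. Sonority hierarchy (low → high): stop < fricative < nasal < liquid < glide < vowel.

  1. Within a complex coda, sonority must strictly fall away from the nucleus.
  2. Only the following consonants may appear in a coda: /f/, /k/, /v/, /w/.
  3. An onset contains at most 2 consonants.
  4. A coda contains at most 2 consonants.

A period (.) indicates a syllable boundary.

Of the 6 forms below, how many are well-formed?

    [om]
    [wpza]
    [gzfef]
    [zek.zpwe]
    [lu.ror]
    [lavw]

0

[om] — violates constraint 2: syllable 1 coda contains /m/, which is not a licensed coda consonant → ill-formed
[wpza] — violates constraint 3: syllable 1 onset /wpz/ has 3 consonants (> 2) → ill-formed
[gzfef] — violates constraint 3: syllable 1 onset /gzf/ has 3 consonants (> 2) → ill-formed
[zek.zpwe] — violates constraint 3: syllable 2 onset /zpw/ has 3 consonants (> 2) → ill-formed
[lu.ror] — violates constraint 2: syllable 2 coda contains /r/, which is not a licensed coda consonant → ill-formed
[lavw] — violates constraint 1: syllable 1 coda /vw/: /v/ (fricative, 2) → /w/ (glide, 5) does not fall → ill-formed
No form is well-formed → 0.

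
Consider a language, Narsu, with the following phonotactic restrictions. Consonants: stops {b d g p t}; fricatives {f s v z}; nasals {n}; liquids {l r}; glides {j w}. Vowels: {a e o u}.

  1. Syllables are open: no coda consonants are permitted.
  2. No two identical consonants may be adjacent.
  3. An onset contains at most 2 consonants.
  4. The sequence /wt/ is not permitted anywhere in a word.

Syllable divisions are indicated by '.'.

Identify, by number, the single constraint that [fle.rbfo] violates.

3

[fle.rbfo]: syllable 2 onset /rbf/ has 3 consonants (> 2).
This is a violation of constraint 3: "An onset contains at most 2 consonants."
The remaining constraints (1, 2, 4) are satisfied.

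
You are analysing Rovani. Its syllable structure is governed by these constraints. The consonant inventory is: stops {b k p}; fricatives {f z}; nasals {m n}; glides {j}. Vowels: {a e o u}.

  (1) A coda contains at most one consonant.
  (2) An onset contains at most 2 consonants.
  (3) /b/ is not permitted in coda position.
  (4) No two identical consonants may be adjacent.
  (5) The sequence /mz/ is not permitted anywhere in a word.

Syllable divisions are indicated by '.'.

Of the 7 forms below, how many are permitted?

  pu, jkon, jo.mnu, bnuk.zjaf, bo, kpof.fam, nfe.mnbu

pu — σ1 onset /p/, coda /∅/ ok → permitted
jkon — σ1 onset /jk/ (2C), coda /n/ ok → permitted
jo.mnu — σ1 onset /j/, coda /∅/ ok; σ2 onset /mn/ (2C), coda /∅/ ok → permitted
bnuk.zjaf — σ1 onset /bn/ (2C), coda /k/ ok; σ2 onset /zj/ (2C), coda /f/ ok → permitted
bo — σ1 onset /b/, coda /∅/ ok → permitted
kpof.fam — violates constraint 4: adjacent identical consonants /ff/ → not permitted
nfe.mnbu — violates constraint 2: syllable 2 onset /mnb/ has 3 consonants (> 2) → not permitted
Permitted: pu, jkon, jo.mnu, bnuk.zjaf, bo → 5.

5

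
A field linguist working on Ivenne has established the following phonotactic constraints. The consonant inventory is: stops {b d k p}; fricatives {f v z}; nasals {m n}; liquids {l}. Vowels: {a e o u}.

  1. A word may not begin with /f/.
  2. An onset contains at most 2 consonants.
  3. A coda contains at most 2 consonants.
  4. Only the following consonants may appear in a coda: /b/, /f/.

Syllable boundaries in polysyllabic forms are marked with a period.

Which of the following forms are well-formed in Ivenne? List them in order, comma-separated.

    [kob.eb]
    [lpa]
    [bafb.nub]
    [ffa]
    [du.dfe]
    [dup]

[kob.eb] — σ1 onset /k/, coda /b/ ok; σ2 onset /∅/, coda /b/ ok → well-formed
[lpa] — σ1 onset /lp/ (2C), coda /∅/ ok → well-formed
[bafb.nub] — σ1 onset /b/, coda /fb/ (2C) ok; σ2 onset /n/, coda /b/ ok → well-formed
[ffa] — violates constraint 1: word begins with /f/ → ill-formed
[du.dfe] — σ1 onset /d/, coda /∅/ ok; σ2 onset /df/ (2C), coda /∅/ ok → well-formed
[dup] — violates constraint 4: syllable 1 coda contains /p/, which is not a licensed coda consonant → ill-formed

[kob.eb], [lpa], [bafb.nub], [du.dfe]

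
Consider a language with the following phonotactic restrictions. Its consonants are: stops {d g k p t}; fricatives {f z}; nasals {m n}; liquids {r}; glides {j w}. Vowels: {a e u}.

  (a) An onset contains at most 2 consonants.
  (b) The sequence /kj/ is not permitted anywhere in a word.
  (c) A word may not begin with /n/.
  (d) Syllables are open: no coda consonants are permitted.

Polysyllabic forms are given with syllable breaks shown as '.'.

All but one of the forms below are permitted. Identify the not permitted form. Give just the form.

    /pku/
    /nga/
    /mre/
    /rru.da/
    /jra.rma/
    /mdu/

/pku/ — σ1 onset /pk/ (2C), coda /∅/ ok → permitted
/nga/ — violates constraint (c): word begins with /n/ → not permitted
/mre/ — σ1 onset /mr/ (2C), coda /∅/ ok → permitted
/rru.da/ — σ1 onset /rr/ (2C), coda /∅/ ok; σ2 onset /d/, coda /∅/ ok → permitted
/jra.rma/ — σ1 onset /jr/ (2C), coda /∅/ ok; σ2 onset /rm/ (2C), coda /∅/ ok → permitted
/mdu/ — σ1 onset /md/ (2C), coda /∅/ ok → permitted

/nga/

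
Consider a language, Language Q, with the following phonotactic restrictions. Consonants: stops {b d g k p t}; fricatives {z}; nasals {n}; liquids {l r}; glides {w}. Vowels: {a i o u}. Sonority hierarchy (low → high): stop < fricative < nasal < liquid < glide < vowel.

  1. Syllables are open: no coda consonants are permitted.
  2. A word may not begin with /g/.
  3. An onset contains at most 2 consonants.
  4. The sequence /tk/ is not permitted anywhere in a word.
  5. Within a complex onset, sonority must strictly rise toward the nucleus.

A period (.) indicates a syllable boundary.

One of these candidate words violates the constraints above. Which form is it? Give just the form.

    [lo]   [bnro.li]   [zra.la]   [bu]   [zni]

[bnro.li]

[lo] — σ1 onset /l/, coda /∅/ ok → well-formed
[bnro.li] — violates constraint 3: syllable 1 onset /bnr/ has 3 consonants (> 2) → ill-formed
[zra.la] — σ1 onset /zr/ (2→4 rises), coda /∅/ ok; σ2 onset /l/, coda /∅/ ok → well-formed
[bu] — σ1 onset /b/, coda /∅/ ok → well-formed
[zni] — σ1 onset /zn/ (2→3 rises), coda /∅/ ok → well-formed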